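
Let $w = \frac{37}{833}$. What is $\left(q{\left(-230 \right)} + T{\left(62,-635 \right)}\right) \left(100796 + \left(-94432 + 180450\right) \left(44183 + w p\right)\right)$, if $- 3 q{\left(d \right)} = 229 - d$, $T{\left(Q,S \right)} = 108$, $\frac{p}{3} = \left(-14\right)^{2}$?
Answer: $- \frac{2909203718490}{17} \approx -1.7113 \cdot 10^{11}$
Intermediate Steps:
$p = 588$ ($p = 3 \left(-14\right)^{2} = 3 \cdot 196 = 588$)
$w = \frac{37}{833}$ ($w = 37 \cdot \frac{1}{833} = \frac{37}{833} \approx 0.044418$)
$q{\left(d \right)} = - \frac{229}{3} + \frac{d}{3}$ ($q{\left(d \right)} = - \frac{229 - d}{3} = - \frac{229}{3} + \frac{d}{3}$)
$\left(q{\left(-230 \right)} + T{\left(62,-635 \right)}\right) \left(100796 + \left(-94432 + 180450\right) \left(44183 + w p\right)\right) = \left(\left(- \frac{229}{3} + \frac{1}{3} \left(-230\right)\right) + 108\right) \left(100796 + \left(-94432 + 180450\right) \left(44183 + \frac{37}{833} \cdot 588\right)\right) = \left(\left(- \frac{229}{3} - \frac{230}{3}\right) + 108\right) \left(100796 + 86018 \left(44183 + \frac{444}{17}\right)\right) = \left(-153 + 108\right) \left(100796 + 86018 \cdot \frac{751555}{17}\right) = - 45 \left(100796 + \frac{64647257990}{17}\right) = \left(-45\right) \frac{64648971522}{17} = - \frac{2909203718490}{17}$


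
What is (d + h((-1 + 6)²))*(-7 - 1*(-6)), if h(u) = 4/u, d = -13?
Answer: 321/25 ≈ 12.840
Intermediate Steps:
(d + h((-1 + 6)²))*(-7 - 1*(-6)) = (-13 + 4/((-1 + 6)²))*(-7 - 1*(-6)) = (-13 + 4/(5²))*(-7 + 6) = (-13 + 4/25)*(-1) = -321/25*(-1) = 321/25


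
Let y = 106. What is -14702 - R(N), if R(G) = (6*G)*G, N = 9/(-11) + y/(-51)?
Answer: -1547623964/104907 ≈ -14752.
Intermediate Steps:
N = -1625/561 (N = 9/(-11) + 106/(-51) = 9*(-1/11) + 106*(-1/51) = -9/11 - 106/51 = -1625/561 ≈ -2.8966)
R(G) = 6*G**2
-14702 - R(N) = -14702 - 6*(-1625/561)**2 = -14702 - 6*2640625/314721 = -14702 - 1*5281250/104907 = -14702 - 5281250/104907 = -1547623964/104907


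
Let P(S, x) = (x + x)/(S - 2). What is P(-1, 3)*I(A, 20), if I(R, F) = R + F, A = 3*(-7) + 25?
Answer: -48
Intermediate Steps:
P(S, x) = 2*x/(-2 + S) (P(S, x) = (2*x)/(-2 + S) = 2*x/(-2 + S))
A = 4 (A = -21 + 25 = 4)
I(R, F) = F + R
P(-1, 3)*I(A, 20) = (2*3/(-2 - 1))*(20 + 4) = (2*3/(-3))*24 = (2*3*(-⅓))*24 = -2*24 = -48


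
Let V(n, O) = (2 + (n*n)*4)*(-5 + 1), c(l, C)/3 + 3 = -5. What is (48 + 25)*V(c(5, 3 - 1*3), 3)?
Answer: -673352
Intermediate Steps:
c(l, C) = -24 (c(l, C) = -9 + 3*(-5) = -9 - 15 = -24)
V(n, O) = -8 - 16*n² (V(n, O) = (2 + n²*4)*(-4) = (2 + 4*n²)*(-4) = -8 - 16*n²)
(48 + 25)*V(c(5, 3 - 1*3), 3) = (48 + 25)*(-8 - 16*(-24)²) = 73*(-8 - 16*576) = 73*(-8 - 9216) = 73*(-9224) = -673352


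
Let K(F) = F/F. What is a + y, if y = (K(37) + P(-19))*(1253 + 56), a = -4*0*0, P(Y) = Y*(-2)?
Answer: 51051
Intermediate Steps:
P(Y) = -2*Y
a = 0 (a = 0*0 = 0)
K(F) = 1
y = 51051 (y = (1 - 2*(-19))*(1253 + 56) = (1 + 38)*1309 = 39*1309 = 51051)
a + y = 0 + 51051 = 51051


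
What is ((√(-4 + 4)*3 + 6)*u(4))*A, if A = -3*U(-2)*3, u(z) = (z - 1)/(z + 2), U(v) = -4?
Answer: 108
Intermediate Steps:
u(z) = (-1 + z)/(2 + z)
A = 36 (A = -3*(-4)*3 = 12*3 = 36)
((√(-4 + 4)*3 + 6)*u(4))*A = ((√(-4 + 4)*3 + 6)*((-1 + 4)/(2 + 4)))*36 = ((√0*3 + 6)*(3/6))*36 = ((0*3 + 6)*((⅙)*3))*36 = ((0 + 6)*(½))*36 = (6*(½))*36 = 3*36 = 108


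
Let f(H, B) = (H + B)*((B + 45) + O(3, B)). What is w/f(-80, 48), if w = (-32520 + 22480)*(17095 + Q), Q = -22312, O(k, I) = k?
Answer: -2182445/128 ≈ -17050.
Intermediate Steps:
f(H, B) = (48 + B)*(B + H) (f(H, B) = (H + B)*((B + 45) + 3) = (B + H)*((45 + B) + 3) = (B + H)*(48 + B) = (48 + B)*(B + H))
w = 52378680 (w = (-32520 + 22480)*(17095 - 22312) = -10040*(-5217) = 52378680)
w/f(-80, 48) = 52378680/(48² + 48*48 + 48*(-80) + 48*(-80)) = 52378680/(2304 + 2304 - 3840 - 3840) = 52378680/(-3072) = 52378680*(-1/3072) = -2182445/128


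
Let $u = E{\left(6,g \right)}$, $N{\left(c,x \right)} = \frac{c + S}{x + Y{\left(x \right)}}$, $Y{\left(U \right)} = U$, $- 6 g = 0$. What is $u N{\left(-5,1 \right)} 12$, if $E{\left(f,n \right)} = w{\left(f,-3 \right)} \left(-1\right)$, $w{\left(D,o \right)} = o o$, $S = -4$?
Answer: $486$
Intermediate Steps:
$g = 0$ ($g = \left(- \frac{1}{6}\right) 0 = 0$)
$w{\left(D,o \right)} = o^{2}$
$N{\left(c,x \right)} = \frac{-4 + c}{2 x}$ ($N{\left(c,x \right)} = \frac{c - 4}{x + x} = \frac{-4 + c}{2 x}$)
$E{\left(f,n \right)} = -9$ ($E{\left(f,n \right)} = \left(-3\right)^{2} \left(-1\right) = 9 \left(-1\right) = -9$)
$u = -9$
$u N{\left(-5,1 \right)} 12 = - 9 \frac{-4 - 5}{2 \cdot 1} \cdot 12 = - 9 \cdot \frac{1}{2} \cdot 1 \left(-9\right) 12 = \left(-9\right) \left(- \frac{9}{2}\right) 12 = \frac{81}{2} \cdot 12 = 486$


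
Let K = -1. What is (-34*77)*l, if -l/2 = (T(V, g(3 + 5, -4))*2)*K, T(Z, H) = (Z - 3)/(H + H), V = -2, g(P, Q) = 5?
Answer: 5236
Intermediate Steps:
T(Z, H) = (-3 + Z)/(2*H) (T(Z, H) = (-3 + Z)/((2*H)) = (-3 + Z)*(1/(2*H)) = (-3 + Z)/(2*H))
l = -2 (l = -2*((1/2)*(-3 - 2)/5)*2*(-1) = -2*((1/2)*(1/5)*(-5))*2*(-1) = -2*(-1/2*2)*(-1) = -(-2)*(-1) = -2*1 = -2)
(-34*77)*l = -34*77*(-2) = -2618*(-2) = 5236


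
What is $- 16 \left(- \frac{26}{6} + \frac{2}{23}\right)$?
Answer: $\frac{4688}{69} \approx 67.942$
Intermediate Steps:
$- 16 \left(- \frac{26}{6} + \frac{2}{23}\right) = - 16 \left(\left(-26\right) \frac{1}{6} + 2 \cdot \frac{1}{23}\right) = - 16 \left(- \frac{13}{3} + \frac{2}{23}\right) = \left(-16\right) \left(- \frac{293}{69}\right) = \frac{4688}{69}$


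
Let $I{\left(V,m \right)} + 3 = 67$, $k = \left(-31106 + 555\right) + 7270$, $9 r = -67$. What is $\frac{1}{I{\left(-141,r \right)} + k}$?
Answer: $- \frac{1}{23217} \approx -4.3072 \cdot 10^{-5}$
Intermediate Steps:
$r = - \frac{67}{9}$ ($r = \frac{1}{9} \left(-67\right) = - \frac{67}{9} \approx -7.4444$)
$k = -23281$ ($k = -30551 + 7270 = -23281$)
$I{\left(V,m \right)} = 64$ ($I{\left(V,m \right)} = -3 + 67 = 64$)
$\frac{1}{I{\left(-141,r \right)} + k} = \frac{1}{64 - 23281} = \frac{1}{-23217} = - \frac{1}{23217}$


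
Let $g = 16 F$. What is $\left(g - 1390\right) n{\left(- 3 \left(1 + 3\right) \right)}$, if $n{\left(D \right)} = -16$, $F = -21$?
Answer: $27616$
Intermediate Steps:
$g = -336$ ($g = 16 \left(-21\right) = -336$)
$\left(g - 1390\right) n{\left(- 3 \left(1 + 3\right) \right)} = \left(-336 - 1390\right) \left(-16\right) = \left(-1726\right) \left(-16\right) = 27616$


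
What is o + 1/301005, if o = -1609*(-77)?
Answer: 37292412466/301005 ≈ 1.2389e+5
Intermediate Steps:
o = 123893
o + 1/301005 = 123893 + 1/301005 = 37292412466/301005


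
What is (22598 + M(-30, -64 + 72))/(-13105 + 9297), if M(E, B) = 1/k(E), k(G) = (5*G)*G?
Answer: -101691001/17136000 ≈ -5.9343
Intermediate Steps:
k(G) = 5*G**2
M(E, B) = 1/(5*E**2)
(22598 + M(-30, -64 + 72))/(-13105 + 9297) = (22598 + (1/5)/(-30)**2)/(-13105 + 9297) = (22598 + (1/5)*(1/900))/(-3808) = (22598 + 1/4500)*(-1/3808) = (101691001/4500)*(-1/3808) = -101691001/17136000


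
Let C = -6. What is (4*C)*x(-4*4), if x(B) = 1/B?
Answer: 3/2 ≈ 1.5000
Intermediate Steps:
(4*C)*x(-4*4) = (4*(-6))/((-4*4)) = -24/(-16) = -24*(-1/16) = 3/2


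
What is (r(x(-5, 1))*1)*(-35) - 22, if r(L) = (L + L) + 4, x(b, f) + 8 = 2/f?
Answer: 258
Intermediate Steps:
x(b, f) = -8 + 2/f
r(L) = 4 + 2*L (r(L) = 2*L + 4 = 4 + 2*L)
(r(x(-5, 1))*1)*(-35) - 22 = ((4 + 2*(-8 + 2/1))*1)*(-35) - 22 = ((4 + 2*(-8 + 2*1))*1)*(-35) - 22 = ((4 + 2*(-8 + 2))*1)*(-35) - 22 = ((4 + 2*(-6))*1)*(-35) - 22 = ((4 - 12)*1)*(-35) - 22 = -8*1*(-35) - 22 = -8*(-35) - 22 = 280 - 22 = 258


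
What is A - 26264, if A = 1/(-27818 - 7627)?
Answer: -930927481/35445 ≈ -26264.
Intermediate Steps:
A = -1/35445 (A = 1/(-35445) = -1/35445 ≈ -2.8213e-5)
A - 26264 = -1/35445 - 26264 = -930927481/35445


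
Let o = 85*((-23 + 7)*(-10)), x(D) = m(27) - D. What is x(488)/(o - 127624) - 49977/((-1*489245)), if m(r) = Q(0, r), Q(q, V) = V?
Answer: 5924119393/55785671880 ≈ 0.10619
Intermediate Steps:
m(r) = r
x(D) = 27 - D
o = 13600 (o = 85*(-16*(-10)) = 85*160 = 13600)
x(488)/(o - 127624) - 49977/((-1*489245)) = (27 - 1*488)/(13600 - 127624) - 49977/((-1*489245)) = (27 - 488)/(-114024) - 49977/(-489245) = -461*(-1/114024) - 49977*(-1/489245) = 461/114024 + 49977/489245 = 5924119393/55785671880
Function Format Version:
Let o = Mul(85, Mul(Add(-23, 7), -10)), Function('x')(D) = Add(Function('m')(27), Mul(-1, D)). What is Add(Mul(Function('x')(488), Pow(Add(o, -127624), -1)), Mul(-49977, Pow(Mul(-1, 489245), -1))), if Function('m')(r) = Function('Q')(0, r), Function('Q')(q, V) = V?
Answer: Rational(5924119393, 55785671880) ≈ 0.10619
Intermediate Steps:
Function('m')(r) = r
Function('x')(D) = Add(27, Mul(-1, D))
o = 13600 (o = Mul(85, Mul(-16, -10)) = Mul(85, 160) = 13600)
Add(Mul(Function('x')(488), Pow(Add(o, -127624), -1)), Mul(-49977, Pow(Mul(-1, 489245), -1))) = Add(Mul(Add(27, Mul(-1, 488)), Pow(Add(13600, -127624), -1)), Mul(-49977, Pow(Mul(-1, 489245), -1))) = Add(Mul(Add(27, -488), Pow(-114024, -1)), Mul(-49977, Pow(-489245, -1))) = Add(Mul(-461, Rational(-1, 114024)), Mul(-49977, Rational(-1, 489245))) = Add(Rational(461, 114024), Rational(49977, 489245)) = Rational(5924119393, 55785671880)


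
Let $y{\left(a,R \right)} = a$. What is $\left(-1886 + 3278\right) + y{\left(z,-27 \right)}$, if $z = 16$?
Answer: $1408$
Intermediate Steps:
$\left(-1886 + 3278\right) + y{\left(z,-27 \right)} = \left(-1886 + 3278\right) + 16 = 1392 + 16 = 1408$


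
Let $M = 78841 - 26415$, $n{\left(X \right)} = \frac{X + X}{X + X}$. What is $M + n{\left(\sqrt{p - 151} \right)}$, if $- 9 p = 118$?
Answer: $52427$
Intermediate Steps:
$p = - \frac{118}{9}$ ($p = \left(- \frac{1}{9}\right) 118 = - \frac{118}{9} \approx -13.111$)
$n{\left(X \right)} = 1$ ($n{\left(X \right)} = \frac{2 X}{2 X} = 2 X \frac{1}{2 X} = 1$)
$M = 52426$ ($M = 78841 - 26415 = 52426$)
$M + n{\left(\sqrt{p - 151} \right)} = 52426 + 1 = 52427$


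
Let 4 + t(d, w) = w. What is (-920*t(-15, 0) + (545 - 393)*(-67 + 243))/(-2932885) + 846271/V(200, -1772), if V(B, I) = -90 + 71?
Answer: -2482016100043/55724815 ≈ -44541.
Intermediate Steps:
t(d, w) = -4 + w
V(B, I) = -19
(-920*t(-15, 0) + (545 - 393)*(-67 + 243))/(-2932885) + 846271/V(200, -1772) = (-920*(-4 + 0) + (545 - 393)*(-67 + 243))/(-2932885) + 846271/(-19) = (-920*(-4) + 152*176)*(-1/2932885) + 846271*(-1/19) = (3680 + 26752)*(-1/2932885) - 846271/19 = 30432*(-1/2932885) - 846271/19 = -30432/2932885 - 846271/19 = -2482016100043/55724815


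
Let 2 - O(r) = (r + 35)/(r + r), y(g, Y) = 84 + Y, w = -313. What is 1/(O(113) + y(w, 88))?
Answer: 113/19588 ≈ 0.0057688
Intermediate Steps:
O(r) = 2 - (35 + r)/(2*r) (O(r) = 2 - (r + 35)/(r + r) = 2 - (35 + r)/(2*r))
1/(O(113) + y(w, 88)) = 1/((½)*(-35 + 3*113)/113 + (84 + 88)) = 1/((½)*(1/113)*(-35 + 339) + 172) = 1/((½)*(1/113)*304 + 172) = 1/(152/113 + 172) = 1/(19588/113) = 113/19588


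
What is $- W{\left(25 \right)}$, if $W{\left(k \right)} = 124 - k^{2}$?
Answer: $501$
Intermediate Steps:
$- W{\left(25 \right)} = - (124 - 25^{2}) = - (124 - 625) = \left(-1\right) \left(-501\right) = 501$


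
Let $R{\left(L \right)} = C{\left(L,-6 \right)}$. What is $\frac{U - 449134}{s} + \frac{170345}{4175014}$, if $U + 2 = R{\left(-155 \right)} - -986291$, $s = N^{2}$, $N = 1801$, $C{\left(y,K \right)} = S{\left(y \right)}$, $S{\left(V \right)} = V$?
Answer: $\frac{2794513730345}{13542079585414} \approx 0.20636$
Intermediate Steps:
$C{\left(y,K \right)} = y$
$R{\left(L \right)} = L$
$s = 3243601$ ($s = 1801^{2} = 3243601$)
$U = 986134$ ($U = -2 - -986136 = -2 + \left(-155 + 986291\right) = -2 + 986136 = 986134$)
$\frac{U - 449134}{s} + \frac{170345}{4175014} = \frac{986134 - 449134}{3243601} + \frac{170345}{4175014} = \left(986134 - 449134\right) \frac{1}{3243601} + 170345 \cdot \frac{1}{4175014} = 537000 \cdot \frac{1}{3243601} + \frac{170345}{4175014} = \frac{537000}{3243601} + \frac{170345}{4175014} = \frac{2794513730345}{13542079585414}$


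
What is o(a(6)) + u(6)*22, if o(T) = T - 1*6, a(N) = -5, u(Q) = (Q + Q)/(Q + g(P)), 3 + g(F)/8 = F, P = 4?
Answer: 55/7 ≈ 7.8571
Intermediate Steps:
g(F) = -24 + 8*F
u(Q) = 2*Q/(8 + Q) (u(Q) = (Q + Q)/(Q + (-24 + 8*4)) = (2*Q)/(Q + (-24 + 32)) = (2*Q)/(Q + 8) = (2*Q)/(8 + Q) = 2*Q/(8 + Q))
o(T) = -6 + T (o(T) = T - 6 = -6 + T)
o(a(6)) + u(6)*22 = (-6 - 5) + (2*6/(8 + 6))*22 = -11 + (2*6/14)*22 = -11 + (2*6*(1/14))*22 = -11 + (6/7)*22 = -11 + 132/7 = 55/7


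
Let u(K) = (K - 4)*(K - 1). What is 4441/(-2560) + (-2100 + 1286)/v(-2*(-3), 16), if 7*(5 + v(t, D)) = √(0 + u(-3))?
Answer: 72174989/437760 + 1628*√7/171 ≈ 190.06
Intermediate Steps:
u(K) = (-1 + K)*(-4 + K) (u(K) = (-4 + K)*(-1 + K) = (-1 + K)*(-4 + K))
v(t, D) = -5 + 2*√7/7 (v(t, D) = -5 + √(0 + (4 + (-3)² - 5*(-3)))/7 = -5 + √(0 + (4 + 9 + 15))/7 = -5 + √(0 + 28)/7 = -5 + √28/7 = -5 + (2*√7)/7 = -5 + 2*√7/7)
4441/(-2560) + (-2100 + 1286)/v(-2*(-3), 16) = 4441/(-2560) + (-2100 + 1286)/(-5 + 2*√7/7) = 4441*(-1/2560) - 814/(-5 + 2*√7/7) = -4441/2560 - 814/(-5 + 2*√7/7)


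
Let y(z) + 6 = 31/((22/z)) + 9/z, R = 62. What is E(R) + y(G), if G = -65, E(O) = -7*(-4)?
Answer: -99713/1430 ≈ -69.729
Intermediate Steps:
E(O) = 28
y(z) = -6 + 9/z + 31*z/22 (y(z) = -6 + (31/((22/z)) + 9/z) = -6 + (31*(z/22) + 9/z) = -6 + (31*z/22 + 9/z) = -6 + (9/z + 31*z/22) = -6 + 9/z + 31*z/22)
E(R) + y(G) = 28 + (-6 + 9/(-65) + (31/22)*(-65)) = 28 + (-6 + 9*(-1/65) - 2015/22) = 28 + (-6 - 9/65 - 2015/22) = 28 - 139753/1430 = -99713/1430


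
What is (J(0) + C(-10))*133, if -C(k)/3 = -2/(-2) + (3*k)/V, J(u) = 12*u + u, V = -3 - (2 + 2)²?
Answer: -1029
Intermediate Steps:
V = -19 (V = -3 - 1*4² = -3 - 1*16 = -3 - 16 = -19)
J(u) = 13*u
C(k) = -3 + 9*k/19 (C(k) = -3*(-2/(-2) + (3*k)/(-19)) = -3*(-2*(-½) + (3*k)*(-1/19)) = -3*(1 - 3*k/19) = -3 + 9*k/19)
(J(0) + C(-10))*133 = (13*0 + (-3 + (9/19)*(-10)))*133 = (0 + (-3 - 90/19))*133 = (0 - 147/19)*133 = -147/19*133 = -1029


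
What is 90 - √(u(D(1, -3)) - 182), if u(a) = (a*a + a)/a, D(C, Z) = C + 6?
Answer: 90 - I*√174 ≈ 90.0 - 13.191*I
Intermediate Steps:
D(C, Z) = 6 + C
u(a) = (a + a²)/a (u(a) = (a² + a)/a = (a + a²)/a)
90 - √(u(D(1, -3)) - 182) = 90 - √((1 + (6 + 1)) - 182) = 90 - √((1 + 7) - 182) = 90 - √(8 - 182) = 90 - √(-174) = 90 - I*√174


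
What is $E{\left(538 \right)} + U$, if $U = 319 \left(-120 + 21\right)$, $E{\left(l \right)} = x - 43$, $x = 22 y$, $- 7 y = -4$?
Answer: $- \frac{221280}{7} \approx -31611.0$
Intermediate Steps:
$y = \frac{4}{7}$ ($y = \left(- \frac{1}{7}\right) \left(-4\right) = \frac{4}{7} \approx 0.57143$)
$x = \frac{88}{7}$ ($x = 22 \cdot \frac{4}{7} = \frac{88}{7} \approx 12.571$)
$E{\left(l \right)} = - \frac{213}{7}$ ($E{\left(l \right)} = \frac{88}{7} - 43 = - \frac{213}{7}$)
$U = -31581$ ($U = 319 \left(-99\right) = -31581$)
$E{\left(538 \right)} + U = - \frac{213}{7} - 31581 = - \frac{221280}{7}$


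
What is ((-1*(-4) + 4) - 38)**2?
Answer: 900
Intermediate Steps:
((-1*(-4) + 4) - 38)**2 = ((4 + 4) - 38)**2 = (8 - 38)**2 = (-30)**2 = 900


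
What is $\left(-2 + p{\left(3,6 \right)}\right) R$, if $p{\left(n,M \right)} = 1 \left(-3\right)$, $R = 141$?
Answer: $-705$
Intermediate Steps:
$p{\left(n,M \right)} = -3$
$\left(-2 + p{\left(3,6 \right)}\right) R = \left(-2 - 3\right) 141 = \left(-5\right) 141 = -705$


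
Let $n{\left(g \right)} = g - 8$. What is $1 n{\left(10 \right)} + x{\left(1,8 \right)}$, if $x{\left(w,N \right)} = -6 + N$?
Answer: $4$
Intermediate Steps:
$n{\left(g \right)} = -8 + g$
$1 n{\left(10 \right)} + x{\left(1,8 \right)} = 1 \left(-8 + 10\right) + \left(-6 + 8\right) = 1 \cdot 2 + 2 = 2 + 2 = 4$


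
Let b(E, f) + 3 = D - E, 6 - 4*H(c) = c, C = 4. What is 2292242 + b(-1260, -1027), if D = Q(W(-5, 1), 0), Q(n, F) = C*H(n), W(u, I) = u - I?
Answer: 2293511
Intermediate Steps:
H(c) = 3/2 - c/4
Q(n, F) = 6 - n (Q(n, F) = 4*(3/2 - n/4) = 6 - n)
D = 12 (D = 6 - (-5 - 1*1) = 6 - (-5 - 1) = 6 - 1*(-6) = 6 + 6 = 12)
b(E, f) = 9 - E (b(E, f) = -3 + (12 - E) = 9 - E)
2292242 + b(-1260, -1027) = 2292242 + (9 - 1*(-1260)) = 2292242 + (9 + 1260) = 2292242 + 1269 = 2293511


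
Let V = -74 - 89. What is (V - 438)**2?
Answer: 361201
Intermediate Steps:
V = -163
(V - 438)**2 = (-163 - 438)**2 = (-601)**2 = 361201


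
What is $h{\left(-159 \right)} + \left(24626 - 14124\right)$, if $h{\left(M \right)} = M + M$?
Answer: $10184$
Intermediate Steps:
$h{\left(M \right)} = 2 M$
$h{\left(-159 \right)} + \left(24626 - 14124\right) = 2 \left(-159\right) + \left(24626 - 14124\right) = -318 + 10502 = 10184$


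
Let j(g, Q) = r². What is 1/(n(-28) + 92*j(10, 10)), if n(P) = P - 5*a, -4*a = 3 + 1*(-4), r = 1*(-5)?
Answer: 4/9083 ≈ 0.00044038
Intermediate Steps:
r = -5
a = ¼ (a = -(3 + 1*(-4))/4 = -(3 - 4)/4 = -¼*(-1) = ¼ ≈ 0.25000)
j(g, Q) = 25 (j(g, Q) = (-5)² = 25)
n(P) = -5/4 + P (n(P) = P - 5*¼ = P - 5/4 = -5/4 + P)
1/(n(-28) + 92*j(10, 10)) = 1/((-5/4 - 28) + 92*25) = 1/(-117/4 + 2300) = 1/(9083/4) = 4/9083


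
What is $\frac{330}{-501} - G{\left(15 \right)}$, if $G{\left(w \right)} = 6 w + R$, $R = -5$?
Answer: $- \frac{14305}{167} \approx -85.659$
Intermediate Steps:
$G{\left(w \right)} = -5 + 6 w$ ($G{\left(w \right)} = 6 w - 5 = -5 + 6 w$)
$\frac{330}{-501} - G{\left(15 \right)} = \frac{330}{-501} - \left(-5 + 6 \cdot 15\right) = 330 \left(- \frac{1}{501}\right) - \left(-5 + 90\right) = - \frac{110}{167} - 85 = - \frac{14305}{167}$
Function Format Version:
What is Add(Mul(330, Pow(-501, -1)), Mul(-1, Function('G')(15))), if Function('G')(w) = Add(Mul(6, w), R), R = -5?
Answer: Rational(-14305, 167) ≈ -85.659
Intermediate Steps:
Function('G')(w) = Add(-5, Mul(6, w)) (Function('G')(w) = Add(Mul(6, w), -5) = Add(-5, Mul(6, w)))
Add(Mul(330, Pow(-501, -1)), Mul(-1, Function('G')(15))) = Add(Mul(330, Pow(-501, -1)), Mul(-1, Add(-5, Mul(6, 15)))) = Add(Mul(330, Rational(-1, 501)), Mul(-1, Add(-5, 90))) = Add(Rational(-110, 167), Mul(-1, 85)) = Add(Rational(-110, 167), -85) = Rational(-14305, 167)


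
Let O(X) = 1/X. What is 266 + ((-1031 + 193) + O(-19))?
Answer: -10869/19 ≈ -572.05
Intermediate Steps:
266 + ((-1031 + 193) + O(-19)) = 266 + ((-1031 + 193) + 1/(-19)) = 266 + (-838 - 1/19) = 266 - 15923/19 = -10869/19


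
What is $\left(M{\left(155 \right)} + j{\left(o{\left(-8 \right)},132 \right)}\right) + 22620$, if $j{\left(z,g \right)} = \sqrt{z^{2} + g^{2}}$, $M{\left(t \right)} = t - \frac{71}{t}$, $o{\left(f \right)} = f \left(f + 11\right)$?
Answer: $\frac{3530054}{155} + 60 \sqrt{5} \approx 22909.0$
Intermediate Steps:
$o{\left(f \right)} = f \left(11 + f\right)$
$j{\left(z,g \right)} = \sqrt{g^{2} + z^{2}}$
$\left(M{\left(155 \right)} + j{\left(o{\left(-8 \right)},132 \right)}\right) + 22620 = \left(\left(155 - \frac{71}{155}\right) + \sqrt{132^{2} + \left(- 8 \left(11 - 8\right)\right)^{2}}\right) + 22620 = \left(\left(155 - \frac{71}{155}\right) + \sqrt{17424 + \left(\left(-8\right) 3\right)^{2}}\right) + 22620 = \left(\left(155 - \frac{71}{155}\right) + \sqrt{17424 + \left(-24\right)^{2}}\right) + 22620 = \left(\frac{23954}{155} + \sqrt{17424 + 576}\right) + 22620 = \left(\frac{23954}{155} + \sqrt{18000}\right) + 22620 = \left(\frac{23954}{155} + 60 \sqrt{5}\right) + 22620 = \frac{3530054}{155} + 60 \sqrt{5}$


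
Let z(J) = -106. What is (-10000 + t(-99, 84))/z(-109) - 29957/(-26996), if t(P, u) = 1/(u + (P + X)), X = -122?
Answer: 18709791275/196017956 ≈ 95.449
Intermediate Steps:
t(P, u) = 1/(-122 + P + u) (t(P, u) = 1/(u + (P - 122)) = 1/(u + (-122 + P)) = 1/(-122 + P + u))
(-10000 + t(-99, 84))/z(-109) - 29957/(-26996) = (-10000 + 1/(-122 - 99 + 84))/(-106) - 29957/(-26996) = (-10000 + 1/(-137))*(-1/106) - 29957*(-1/26996) = (-10000 - 1/137)*(-1/106) + 29957/26996 = -1370001/137*(-1/106) + 29957/26996 = 1370001/14522 + 29957/26996 = 18709791275/196017956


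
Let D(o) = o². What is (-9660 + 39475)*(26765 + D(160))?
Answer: 1561262475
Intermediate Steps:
(-9660 + 39475)*(26765 + D(160)) = (-9660 + 39475)*(26765 + 160²) = 29815*(26765 + 25600) = 29815*52365 = 1561262475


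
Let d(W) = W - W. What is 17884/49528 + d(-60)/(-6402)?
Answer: 4471/12382 ≈ 0.36109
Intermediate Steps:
d(W) = 0
17884/49528 + d(-60)/(-6402) = 17884/49528 + 0/(-6402) = 17884*(1/49528) + 0*(-1/6402) = 4471/12382 + 0 = 4471/12382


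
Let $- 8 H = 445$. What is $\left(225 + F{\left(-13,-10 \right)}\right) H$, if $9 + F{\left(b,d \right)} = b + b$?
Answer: $- \frac{42275}{4} \approx -10569.0$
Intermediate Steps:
$F{\left(b,d \right)} = -9 + 2 b$ ($F{\left(b,d \right)} = -9 + \left(b + b\right) = -9 + 2 b$)
$H = - \frac{445}{8}$ ($H = \left(- \frac{1}{8}\right) 445 = - \frac{445}{8} \approx -55.625$)
$\left(225 + F{\left(-13,-10 \right)}\right) H = \left(225 + \left(-9 + 2 \left(-13\right)\right)\right) \left(- \frac{445}{8}\right) = \left(225 - 35\right) \left(- \frac{445}{8}\right) = 190 \left(- \frac{445}{8}\right) = - \frac{42275}{4}$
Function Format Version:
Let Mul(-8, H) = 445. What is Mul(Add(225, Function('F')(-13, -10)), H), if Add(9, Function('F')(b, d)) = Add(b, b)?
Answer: Rational(-42275, 4) ≈ -10569.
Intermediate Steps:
Function('F')(b, d) = Add(-9, Mul(2, b)) (Function('F')(b, d) = Add(-9, Add(b, b)) = Add(-9, Mul(2, b)))
H = Rational(-445, 8) (H = Mul(Rational(-1, 8), 445) = Rational(-445, 8) ≈ -55.625)
Mul(Add(225, Function('F')(-13, -10)), H) = Mul(Add(225, Add(-9, Mul(2, -13))), Rational(-445, 8)) = Mul(Add(225, Add(-9, -26)), Rational(-445, 8)) = Mul(Add(225, -35), Rational(-445, 8)) = Mul(190, Rational(-445, 8)) = Rational(-42275, 4)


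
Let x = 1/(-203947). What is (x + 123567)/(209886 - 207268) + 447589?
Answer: 119503924381421/266966623 ≈ 4.4764e+5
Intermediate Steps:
x = -1/203947 ≈ -4.9032e-6
(x + 123567)/(209886 - 207268) + 447589 = (-1/203947 + 123567)/(209886 - 207268) + 447589 = (25201118948/203947)/2618 + 447589 = (25201118948/203947)*(1/2618) + 447589 = 12600559474/266966623 + 447589 = 119503924381421/266966623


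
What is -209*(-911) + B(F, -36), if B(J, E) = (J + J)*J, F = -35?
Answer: 192849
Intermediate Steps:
B(J, E) = 2*J**2 (B(J, E) = (2*J)*J = 2*J**2)
-209*(-911) + B(F, -36) = -209*(-911) + 2*(-35)**2 = 190399 + 2*1225 = 190399 + 2450 = 192849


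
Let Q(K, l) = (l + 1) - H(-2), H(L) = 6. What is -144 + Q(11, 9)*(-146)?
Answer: -728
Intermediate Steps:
Q(K, l) = -5 + l (Q(K, l) = (l + 1) - 1*6 = (1 + l) - 6 = -5 + l)
-144 + Q(11, 9)*(-146) = -144 + (-5 + 9)*(-146) = -144 + 4*(-146) = -144 - 584 = -728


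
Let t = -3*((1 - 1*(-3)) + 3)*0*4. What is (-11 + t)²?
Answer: 121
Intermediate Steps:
t = 0 (t = -3*((1 + 3) + 3)*0*4 = -3*(4 + 3)*0*4 = -21*0*4 = -3*0*4 = 0*4 = 0)
(-11 + t)² = (-11 + 0)² = (-11)² = 121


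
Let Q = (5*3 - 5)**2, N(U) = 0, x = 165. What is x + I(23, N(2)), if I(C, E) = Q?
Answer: 265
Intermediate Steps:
Q = 100 (Q = (15 - 5)**2 = 10**2 = 100)
I(C, E) = 100
x + I(23, N(2)) = 165 + 100 = 265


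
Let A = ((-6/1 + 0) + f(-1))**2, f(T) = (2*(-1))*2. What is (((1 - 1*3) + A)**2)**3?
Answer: 885842380864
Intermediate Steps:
f(T) = -4 (f(T) = -2*2 = -4)
A = 100 (A = ((-6/1 + 0) - 4)**2 = ((-6 + 0) - 4)**2 = (-6 - 4)**2 = (-10)**2 = 100)
(((1 - 1*3) + A)**2)**3 = (((1 - 1*3) + 100)**2)**3 = (((1 - 3) + 100)**2)**3 = ((-2 + 100)**2)**3 = (98**2)**3 = 9604**3 = 885842380864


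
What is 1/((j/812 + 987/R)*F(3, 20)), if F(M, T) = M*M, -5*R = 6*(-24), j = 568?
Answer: 3248/1022253 ≈ 0.0031773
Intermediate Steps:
R = 144/5 (R = -6*(-24)/5 = -⅕*(-144) = 144/5 ≈ 28.800)
F(M, T) = M²
1/((j/812 + 987/R)*F(3, 20)) = 1/((568/812 + 987/(144/5))*3²) = 1/((568*(1/812) + 987*(5/144))*9) = 1/((142/203 + 1645/48)*9) = 1/((340751/9744)*9) = 1/(1022253/3248) = 3248/1022253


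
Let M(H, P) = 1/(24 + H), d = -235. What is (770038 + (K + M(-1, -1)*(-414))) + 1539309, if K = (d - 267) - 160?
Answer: 2308667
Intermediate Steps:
K = -662 (K = (-235 - 267) - 160 = -502 - 160 = -662)
(770038 + (K + M(-1, -1)*(-414))) + 1539309 = (770038 + (-662 - 414/(24 - 1))) + 1539309 = (770038 + (-662 - 414/23)) + 1539309 = (770038 + (-662 + (1/23)*(-414))) + 1539309 = (770038 + (-662 - 18)) + 1539309 = (770038 - 680) + 1539309 = 769358 + 1539309 = 2308667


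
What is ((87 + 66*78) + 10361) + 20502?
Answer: 36098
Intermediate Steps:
((87 + 66*78) + 10361) + 20502 = ((87 + 5148) + 10361) + 20502 = (5235 + 10361) + 20502 = 15596 + 20502 = 36098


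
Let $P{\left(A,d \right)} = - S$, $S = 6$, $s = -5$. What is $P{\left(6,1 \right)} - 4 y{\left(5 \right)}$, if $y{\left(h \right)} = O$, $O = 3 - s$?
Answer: $-38$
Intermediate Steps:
$P{\left(A,d \right)} = -6$ ($P{\left(A,d \right)} = \left(-1\right) 6 = -6$)
$O = 8$ ($O = 3 - -5 = 3 + 5 = 8$)
$y{\left(h \right)} = 8$
$P{\left(6,1 \right)} - 4 y{\left(5 \right)} = -6 - 32 = -38$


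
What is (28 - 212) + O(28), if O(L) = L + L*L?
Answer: 628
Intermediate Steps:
O(L) = L + L**2
(28 - 212) + O(28) = (28 - 212) + 28*(1 + 28) = -184 + 28*29 = -184 + 812 = 628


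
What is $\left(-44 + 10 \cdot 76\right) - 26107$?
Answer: $-25391$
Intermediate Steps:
$\left(-44 + 10 \cdot 76\right) - 26107 = \left(-44 + 760\right) - 26107 = 716 - 26107 = -25391$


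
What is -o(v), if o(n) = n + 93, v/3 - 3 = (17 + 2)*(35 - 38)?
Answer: 69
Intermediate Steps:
v = -162 (v = 9 + 3*((17 + 2)*(35 - 38)) = 9 + 3*(19*(-3)) = 9 + 3*(-57) = 9 - 171 = -162)
o(n) = 93 + n
-o(v) = -(93 - 162) = -1*(-69) = 69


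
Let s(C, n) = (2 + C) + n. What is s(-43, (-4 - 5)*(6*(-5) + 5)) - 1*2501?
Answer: -2317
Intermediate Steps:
s(C, n) = 2 + C + n
s(-43, (-4 - 5)*(6*(-5) + 5)) - 1*2501 = (2 - 43 + (-4 - 5)*(6*(-5) + 5)) - 1*2501 = (2 - 43 - 9*(-30 + 5)) - 2501 = (2 - 43 - 9*(-25)) - 2501 = (2 - 43 + 225) - 2501 = 184 - 2501 = -2317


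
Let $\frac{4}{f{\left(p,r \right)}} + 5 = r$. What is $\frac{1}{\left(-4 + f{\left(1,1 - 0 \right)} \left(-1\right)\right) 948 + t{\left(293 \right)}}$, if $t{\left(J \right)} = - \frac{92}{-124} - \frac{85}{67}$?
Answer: $- \frac{2077}{5908082} \approx -0.00035155$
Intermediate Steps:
$f{\left(p,r \right)} = \frac{4}{-5 + r}$
$t{\left(J \right)} = - \frac{1094}{2077}$ ($t{\left(J \right)} = \left(-92\right) \left(- \frac{1}{124}\right) - \frac{85}{67} = \frac{23}{31} - \frac{85}{67} = - \frac{1094}{2077}$)
$\frac{1}{\left(-4 + f{\left(1,1 - 0 \right)} \left(-1\right)\right) 948 + t{\left(293 \right)}} = \frac{1}{\left(-4 + \frac{4}{-5 + \left(1 - 0\right)} \left(-1\right)\right) 948 - \frac{1094}{2077}} = \frac{1}{\left(-4 + \frac{4}{-5 + \left(1 + 0\right)} \left(-1\right)\right) 948 - \frac{1094}{2077}} = \frac{1}{\left(-4 + \frac{4}{-5 + 1} \left(-1\right)\right) 948 - \frac{1094}{2077}} = \frac{1}{\left(-4 + \frac{4}{-4} \left(-1\right)\right) 948 - \frac{1094}{2077}} = \frac{1}{\left(-4 + 4 \left(- \frac{1}{4}\right) \left(-1\right)\right) 948 - \frac{1094}{2077}} = \frac{1}{\left(-4 - -1\right) 948 - \frac{1094}{2077}} = \frac{1}{\left(-4 + 1\right) 948 - \frac{1094}{2077}} = \frac{1}{\left(-3\right) 948 - \frac{1094}{2077}} = \frac{1}{-2844 - \frac{1094}{2077}} = \frac{1}{- \frac{5908082}{2077}} = - \frac{2077}{5908082}$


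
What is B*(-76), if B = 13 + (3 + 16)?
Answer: -2432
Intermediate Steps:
B = 32 (B = 13 + 19 = 32)
B*(-76) = 32*(-76) = -2432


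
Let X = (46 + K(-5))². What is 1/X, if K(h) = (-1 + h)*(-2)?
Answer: 1/3364 ≈ 0.00029727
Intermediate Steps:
K(h) = 2 - 2*h
X = 3364 (X = (46 + (2 - 2*(-5)))² = (46 + (2 + 10))² = (46 + 12)² = 58² = 3364)
1/X = 1/3364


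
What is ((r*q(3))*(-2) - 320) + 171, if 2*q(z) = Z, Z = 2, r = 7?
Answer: -163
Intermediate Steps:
q(z) = 1 (q(z) = (½)*2 = 1)
((r*q(3))*(-2) - 320) + 171 = ((7*1)*(-2) - 320) + 171 = (7*(-2) - 320) + 171 = (-14 - 320) + 171 = -334 + 171 = -163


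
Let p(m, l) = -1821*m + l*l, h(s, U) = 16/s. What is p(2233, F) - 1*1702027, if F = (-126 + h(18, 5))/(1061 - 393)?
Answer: -52122746862551/9036036 ≈ -5.7683e+6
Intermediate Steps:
F = -563/3006 (F = (-126 + 16/18)/(1061 - 393) = (-126 + 16*(1/18))/668 = (-126 + 8/9)*(1/668) = -1126/9*1/668 = -563/3006 ≈ -0.18729)
p(m, l) = l**2 - 1821*m (p(m, l) = -1821*m + l**2 = l**2 - 1821*m)
p(2233, F) - 1*1702027 = ((-563/3006)**2 - 1821*2233) - 1*1702027 = (316969/9036036 - 4066293) - 1702027 = -36743169617579/9036036 - 1702027 = -52122746862551/9036036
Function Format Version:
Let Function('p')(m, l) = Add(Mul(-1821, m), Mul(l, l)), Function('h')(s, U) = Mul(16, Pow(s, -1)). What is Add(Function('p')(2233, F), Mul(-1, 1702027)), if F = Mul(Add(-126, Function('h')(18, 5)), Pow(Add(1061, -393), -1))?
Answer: Rational(-52122746862551, 9036036) ≈ -5.7683e+6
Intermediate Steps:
F = Rational(-563, 3006) (F = Mul(Add(-126, Mul(16, Pow(18, -1))), Pow(Add(1061, -393), -1)) = Mul(Add(-126, Mul(16, Rational(1, 18))), Pow(668, -1)) = Mul(Add(-126, Rational(8, 9)), Rational(1, 668)) = Mul(Rational(-1126, 9), Rational(1, 668)) = Rational(-563, 3006) ≈ -0.18729)
Function('p')(m, l) = Add(Pow(l, 2), Mul(-1821, m)) (Function('p')(m, l) = Add(Mul(-1821, m), Pow(l, 2)) = Add(Pow(l, 2), Mul(-1821, m)))
Add(Function('p')(2233, F), Mul(-1, 1702027)) = Add(Add(Pow(Rational(-563, 3006), 2), Mul(-1821, 2233)), Mul(-1, 1702027)) = Add(Add(Rational(316969, 9036036), -4066293), -1702027) = Add(Rational(-36743169617579, 9036036), -1702027) = Rational(-52122746862551, 9036036)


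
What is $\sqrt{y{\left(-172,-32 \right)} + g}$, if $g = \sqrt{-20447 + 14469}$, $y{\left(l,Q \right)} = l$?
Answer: $\sqrt{-172 + 7 i \sqrt{122}} \approx 2.8791 + 13.427 i$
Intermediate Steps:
$g = 7 i \sqrt{122}$ ($g = \sqrt{-5978} = 7 i \sqrt{122} \approx 77.318 i$)
$\sqrt{y{\left(-172,-32 \right)} + g} = \sqrt{-172 + 7 i \sqrt{122}}$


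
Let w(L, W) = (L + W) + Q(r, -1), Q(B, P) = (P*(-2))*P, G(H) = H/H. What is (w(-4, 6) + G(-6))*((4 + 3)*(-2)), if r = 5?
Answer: -14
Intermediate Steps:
G(H) = 1
Q(B, P) = -2*P**2 (Q(B, P) = (-2*P)*P = -2*P**2)
w(L, W) = -2 + L + W (w(L, W) = (L + W) - 2*(-1)**2 = (L + W) - 2*1 = (L + W) - 2 = -2 + L + W)
(w(-4, 6) + G(-6))*((4 + 3)*(-2)) = ((-2 - 4 + 6) + 1)*((4 + 3)*(-2)) = (0 + 1)*(7*(-2)) = 1*(-14) = -14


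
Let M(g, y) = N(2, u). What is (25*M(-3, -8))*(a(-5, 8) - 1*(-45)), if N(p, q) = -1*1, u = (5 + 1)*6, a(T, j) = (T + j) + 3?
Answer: -1275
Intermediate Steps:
a(T, j) = 3 + T + j
u = 36 (u = 6*6 = 36)
N(p, q) = -1
M(g, y) = -1
(25*M(-3, -8))*(a(-5, 8) - 1*(-45)) = (25*(-1))*((3 - 5 + 8) - 1*(-45)) = -25*(6 + 45) = -25*51 = -1275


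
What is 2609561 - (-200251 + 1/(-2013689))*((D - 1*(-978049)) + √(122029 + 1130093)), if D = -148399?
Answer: 334556005541901529/2013689 + 403243235940*√1252122/2013689 ≈ 1.6636e+11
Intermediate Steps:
2609561 - (-200251 + 1/(-2013689))*((D - 1*(-978049)) + √(122029 + 1130093)) = 2609561 - (-200251 + 1/(-2013689))*((-148399 - 1*(-978049)) + √(122029 + 1130093)) = 2609561 - (-200251 - 1/2013689)*((-148399 + 978049) + √1252122) = 2609561 - (-403243235940)*(829650 + √1252122)/2013689 = 2609561 - (-334550750697621000/2013689 - 403243235940*√1252122/2013689) = 2609561 + (334550750697621000/2013689 + 403243235940*√1252122/2013689) = 334556005541901529/2013689 + 403243235940*√1252122/2013689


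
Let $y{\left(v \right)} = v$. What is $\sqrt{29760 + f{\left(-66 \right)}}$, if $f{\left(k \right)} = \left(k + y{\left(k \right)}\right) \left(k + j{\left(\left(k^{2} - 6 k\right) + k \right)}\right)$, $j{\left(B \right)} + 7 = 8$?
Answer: $6 \sqrt{1065} \approx 195.81$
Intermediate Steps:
$j{\left(B \right)} = 1$ ($j{\left(B \right)} = -7 + 8 = 1$)
$f{\left(k \right)} = 2 k \left(1 + k\right)$ ($f{\left(k \right)} = \left(k + k\right) \left(k + 1\right) = 2 k \left(1 + k\right)$)
$\sqrt{29760 + f{\left(-66 \right)}} = \sqrt{29760 + 2 \left(-66\right) \left(1 - 66\right)} = \sqrt{29760 + 2 \left(-66\right) \left(-65\right)} = \sqrt{29760 + 8580} = \sqrt{38340} = 6 \sqrt{1065}$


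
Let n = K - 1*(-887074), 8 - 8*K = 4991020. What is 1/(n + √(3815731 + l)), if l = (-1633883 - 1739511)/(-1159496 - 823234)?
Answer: 1043699158350/274683878094426077 - 8*√937529877742865970/274683878094426077 ≈ 3.7714e-6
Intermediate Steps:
K = -1247753/2 (K = 1 - ⅛*4991020 = 1 - 1247755/2 = -1247753/2 ≈ -6.2388e+5)
l = 1686697/991365 (l = -3373394/(-1982730) = -3373394*(-1/1982730) = 1686697/991365 ≈ 1.7014)
n = 526395/2 (n = -1247753/2 - 1*(-887074) = -1247753/2 + 887074 = 526395/2 ≈ 2.6320e+5)
1/(n + √(3815731 + l)) = 1/(526395/2 + √(3815731 + 1686697/991365)) = 1/(526395/2 + √(3782783849512/991365)) = 1/(526395/2 + 2*√937529877742865970/991365)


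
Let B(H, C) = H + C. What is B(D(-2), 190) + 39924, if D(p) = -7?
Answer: 40107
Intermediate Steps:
B(H, C) = C + H
B(D(-2), 190) + 39924 = (190 - 7) + 39924 = 183 + 39924 = 40107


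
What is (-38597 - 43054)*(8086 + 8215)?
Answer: -1330992951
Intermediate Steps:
(-38597 - 43054)*(8086 + 8215) = -81651*16301 = -1330992951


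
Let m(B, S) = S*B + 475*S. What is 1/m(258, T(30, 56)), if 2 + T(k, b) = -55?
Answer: -1/41781 ≈ -2.3934e-5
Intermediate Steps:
T(k, b) = -57 (T(k, b) = -2 - 55 = -57)
m(B, S) = 475*S + B*S (m(B, S) = B*S + 475*S = 475*S + B*S)
1/m(258, T(30, 56)) = 1/(-57*(475 + 258)) = 1/(-57*733) = 1/(-41781) = -1/41781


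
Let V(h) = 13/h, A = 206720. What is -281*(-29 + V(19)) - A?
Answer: -3776502/19 ≈ -1.9876e+5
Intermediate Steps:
-281*(-29 + V(19)) - A = -281*(-29 + 13/19) - 1*206720 = -281*(-29 + 13*(1/19)) - 206720 = -281*(-29 + 13/19) - 206720 = -281*(-538/19) - 206720 = 151178/19 - 206720 = -3776502/19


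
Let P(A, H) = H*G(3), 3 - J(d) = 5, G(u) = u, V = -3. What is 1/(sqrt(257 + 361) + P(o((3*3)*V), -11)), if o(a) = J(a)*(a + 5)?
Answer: -11/157 - sqrt(618)/471 ≈ -0.12284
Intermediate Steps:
J(d) = -2 (J(d) = 3 - 1*5 = 3 - 5 = -2)
o(a) = -10 - 2*a (o(a) = -2*(a + 5) = -2*(5 + a) = -10 - 2*a)
P(A, H) = 3*H (P(A, H) = H*3 = 3*H)
1/(sqrt(257 + 361) + P(o((3*3)*V), -11)) = 1/(sqrt(257 + 361) + 3*(-11)) = 1/(sqrt(618) - 33) = 1/(-33 + sqrt(618))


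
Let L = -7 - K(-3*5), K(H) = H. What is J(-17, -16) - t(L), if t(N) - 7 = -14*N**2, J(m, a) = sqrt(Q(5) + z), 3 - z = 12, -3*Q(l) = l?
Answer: 889 + 4*I*sqrt(6)/3 ≈ 889.0 + 3.266*I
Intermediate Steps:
Q(l) = -l/3
z = -9 (z = 3 - 1*12 = 3 - 12 = -9)
J(m, a) = 4*I*sqrt(6)/3 (J(m, a) = sqrt(-1/3*5 - 9) = sqrt(-5/3 - 9) = sqrt(-32/3) = 4*I*sqrt(6)/3)
L = 8 (L = -7 - (-3)*5 = -7 - 1*(-15) = -7 + 15 = 8)
t(N) = 7 - 14*N**2
J(-17, -16) - t(L) = 4*I*sqrt(6)/3 - (7 - 14*8**2) = 4*I*sqrt(6)/3 - (7 - 14*64) = 4*I*sqrt(6)/3 - (7 - 896) = 4*I*sqrt(6)/3 - 1*(-889) = 4*I*sqrt(6)/3 + 889 = 889 + 4*I*sqrt(6)/3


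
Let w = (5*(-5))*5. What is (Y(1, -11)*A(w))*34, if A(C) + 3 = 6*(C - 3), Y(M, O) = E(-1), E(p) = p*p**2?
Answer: 26214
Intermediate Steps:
E(p) = p**3
w = -125 (w = -25*5 = -125)
Y(M, O) = -1 (Y(M, O) = (-1)**3 = -1)
A(C) = -21 + 6*C (A(C) = -3 + 6*(C - 3) = -3 + 6*(-3 + C) = -3 + (-18 + 6*C) = -21 + 6*C)
(Y(1, -11)*A(w))*34 = -(-21 + 6*(-125))*34 = -(-21 - 750)*34 = -1*(-771)*34 = 771*34 = 26214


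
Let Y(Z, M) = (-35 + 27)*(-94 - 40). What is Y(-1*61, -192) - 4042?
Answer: -2970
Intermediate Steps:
Y(Z, M) = 1072 (Y(Z, M) = -8*(-134) = 1072)
Y(-1*61, -192) - 4042 = 1072 - 4042 = -2970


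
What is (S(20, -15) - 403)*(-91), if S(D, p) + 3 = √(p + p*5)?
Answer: 36946 - 273*I*√10 ≈ 36946.0 - 863.3*I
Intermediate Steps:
S(D, p) = -3 + √6*√p (S(D, p) = -3 + √(p + p*5) = -3 + √(p + 5*p) = -3 + √(6*p) = -3 + √6*√p)
(S(20, -15) - 403)*(-91) = ((-3 + √6*√(-15)) - 403)*(-91) = ((-3 + √6*(I*√15)) - 403)*(-91) = ((-3 + 3*I*√10) - 403)*(-91) = (-406 + 3*I*√10)*(-91) = 36946 - 273*I*√10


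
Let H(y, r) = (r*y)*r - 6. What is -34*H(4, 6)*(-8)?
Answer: 37536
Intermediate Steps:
H(y, r) = -6 + y*r² (H(y, r) = y*r² - 6 = -6 + y*r²)
-34*H(4, 6)*(-8) = -34*(-6 + 4*6²)*(-8) = -34*(-6 + 4*36)*(-8) = -34*(-6 + 144)*(-8) = -34*138*(-8) = -4692*(-8) = 37536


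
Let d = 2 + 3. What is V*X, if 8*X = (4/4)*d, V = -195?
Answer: -975/8 ≈ -121.88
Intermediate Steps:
d = 5
X = 5/8 (X = ((4/4)*5)/8 = ((4*(¼))*5)/8 = (1*5)/8 = (⅛)*5 = 5/8 ≈ 0.62500)
V*X = -195*5/8 = -975/8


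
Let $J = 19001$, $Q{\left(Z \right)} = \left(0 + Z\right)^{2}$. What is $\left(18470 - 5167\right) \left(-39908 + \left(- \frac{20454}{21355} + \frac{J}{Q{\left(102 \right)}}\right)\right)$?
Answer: $- \frac{117950564132342563}{222177420} \approx -5.3088 \cdot 10^{8}$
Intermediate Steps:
$Q{\left(Z \right)} = Z^{2}$
$\left(18470 - 5167\right) \left(-39908 + \left(- \frac{20454}{21355} + \frac{J}{Q{\left(102 \right)}}\right)\right) = \left(18470 - 5167\right) \left(-39908 + \left(- \frac{20454}{21355} + \frac{19001}{102^{2}}\right)\right) = 13303 \left(-39908 + \left(\left(-20454\right) \frac{1}{21355} + \frac{19001}{10404}\right)\right) = 13303 \left(-39908 + \left(- \frac{20454}{21355} + 19001 \cdot \frac{1}{10404}\right)\right) = 13303 \left(-39908 + \left(- \frac{20454}{21355} + \frac{19001}{10404}\right)\right) = 13303 \left(-39908 + \frac{192962939}{222177420}\right) = 13303 \left(- \frac{8866463514421}{222177420}\right) = - \frac{117950564132342563}{222177420}$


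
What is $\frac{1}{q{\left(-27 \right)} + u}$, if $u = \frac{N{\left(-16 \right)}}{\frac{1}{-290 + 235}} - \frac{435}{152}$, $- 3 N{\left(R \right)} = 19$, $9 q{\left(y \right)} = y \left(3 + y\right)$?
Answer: $\frac{456}{190367} \approx 0.0023954$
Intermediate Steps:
$q{\left(y \right)} = \frac{y \left(3 + y\right)}{9}$
$N{\left(R \right)} = - \frac{19}{3}$ ($N{\left(R \right)} = \left(- \frac{1}{3}\right) 19 = - \frac{19}{3}$)
$u = \frac{157535}{456}$ ($u = - \frac{19}{3 \frac{1}{-290 + 235}} - \frac{435}{152} = - \frac{19}{3 \frac{1}{-55}} - \frac{435}{152} = - \frac{19}{3 \left(- \frac{1}{55}\right)} - \frac{435}{152} = \left(- \frac{19}{3}\right) \left(-55\right) - \frac{435}{152} = \frac{1045}{3} - \frac{435}{152} = \frac{157535}{456} \approx 345.47$)
$\frac{1}{q{\left(-27 \right)} + u} = \frac{1}{\frac{1}{9} \left(-27\right) \left(3 - 27\right) + \frac{157535}{456}} = \frac{1}{\frac{1}{9} \left(-27\right) \left(-24\right) + \frac{157535}{456}} = \frac{1}{72 + \frac{157535}{456}} = \frac{1}{\frac{190367}{456}} = \frac{456}{190367}$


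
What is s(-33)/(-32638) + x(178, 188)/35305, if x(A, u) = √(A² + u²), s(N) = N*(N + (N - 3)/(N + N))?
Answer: -1071/32638 + 2*√16757/35305 ≈ -0.025481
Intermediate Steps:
s(N) = N*(N + (-3 + N)/(2*N)) (s(N) = N*(N + (-3 + N)/((2*N))) = N*(N + (-3 + N)*(1/(2*N))) = N*(N + (-3 + N)/(2*N)))
s(-33)/(-32638) + x(178, 188)/35305 = (-3/2 + (-33)² + (½)*(-33))/(-32638) + √(178² + 188²)/35305 = (-3/2 + 1089 - 33/2)*(-1/32638) + √(31684 + 35344)*(1/35305) = 1071*(-1/32638) + √67028*(1/35305) = -1071/32638 + (2*√16757)*(1/35305) = -1071/32638 + 2*√16757/35305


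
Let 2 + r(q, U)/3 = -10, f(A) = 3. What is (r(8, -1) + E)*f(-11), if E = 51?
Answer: 45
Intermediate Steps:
r(q, U) = -36 (r(q, U) = -6 + 3*(-10) = -6 - 30 = -36)
(r(8, -1) + E)*f(-11) = (-36 + 51)*3 = 15*3 = 45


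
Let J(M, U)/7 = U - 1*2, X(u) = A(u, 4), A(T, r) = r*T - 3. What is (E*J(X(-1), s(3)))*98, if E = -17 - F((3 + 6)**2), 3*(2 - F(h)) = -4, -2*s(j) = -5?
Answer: -20923/3 ≈ -6974.3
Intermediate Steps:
s(j) = 5/2 (s(j) = -1/2*(-5) = 5/2)
A(T, r) = -3 + T*r (A(T, r) = T*r - 3 = -3 + T*r)
F(h) = 10/3 (F(h) = 2 - 1/3*(-4) = 2 + 4/3 = 10/3)
X(u) = -3 + 4*u (X(u) = -3 + u*4 = -3 + 4*u)
J(M, U) = -14 + 7*U (J(M, U) = 7*(U - 1*2) = 7*(U - 2) = 7*(-2 + U) = -14 + 7*U)
E = -61/3 (E = -17 - 1*10/3 = -17 - 10/3 = -61/3 ≈ -20.333)
(E*J(X(-1), s(3)))*98 = -61*(-14 + 7*(5/2))/3*98 = -61*(-14 + 35/2)/3*98 = -61/3*7/2*98 = -427/6*98 = -20923/3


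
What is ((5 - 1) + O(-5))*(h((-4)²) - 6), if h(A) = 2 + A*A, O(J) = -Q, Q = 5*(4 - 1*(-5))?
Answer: -10332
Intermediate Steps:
Q = 45 (Q = 5*(4 + 5) = 5*9 = 45)
O(J) = -45 (O(J) = -1*45 = -45)
h(A) = 2 + A²
((5 - 1) + O(-5))*(h((-4)²) - 6) = ((5 - 1) - 45)*((2 + ((-4)²)²) - 6) = (4 - 45)*((2 + 16²) - 6) = -41*((2 + 256) - 6) = -41*(258 - 6) = -41*252 = -10332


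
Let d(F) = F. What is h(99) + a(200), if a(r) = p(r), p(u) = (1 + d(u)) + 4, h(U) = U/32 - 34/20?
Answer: 33023/160 ≈ 206.39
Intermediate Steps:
h(U) = -17/10 + U/32 (h(U) = U*(1/32) - 34*1/20 = U/32 - 17/10 = -17/10 + U/32)
p(u) = 5 + u (p(u) = (1 + u) + 4 = 5 + u)
a(r) = 5 + r
h(99) + a(200) = (-17/10 + (1/32)*99) + (5 + 200) = (-17/10 + 99/32) + 205 = 223/160 + 205 = 33023/160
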